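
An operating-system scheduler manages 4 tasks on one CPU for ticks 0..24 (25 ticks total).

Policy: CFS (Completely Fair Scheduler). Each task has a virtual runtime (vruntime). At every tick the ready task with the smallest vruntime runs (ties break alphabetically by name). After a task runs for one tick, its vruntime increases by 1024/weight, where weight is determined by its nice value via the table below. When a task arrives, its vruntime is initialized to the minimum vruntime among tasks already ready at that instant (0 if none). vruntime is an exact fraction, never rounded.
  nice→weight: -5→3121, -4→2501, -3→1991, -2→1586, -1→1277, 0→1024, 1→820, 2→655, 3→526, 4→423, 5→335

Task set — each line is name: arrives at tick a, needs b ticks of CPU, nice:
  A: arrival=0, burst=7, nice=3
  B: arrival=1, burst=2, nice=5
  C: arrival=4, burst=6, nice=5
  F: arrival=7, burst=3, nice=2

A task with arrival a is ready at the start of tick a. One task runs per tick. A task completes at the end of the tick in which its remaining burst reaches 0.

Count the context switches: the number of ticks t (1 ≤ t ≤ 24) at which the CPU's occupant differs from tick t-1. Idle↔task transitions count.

context switches = 14

t=0: vr[A=0] → run A
t=1: vr[A=512/263 B=512/263] → run A
t=2: vr[A=1024/263 B=512/263] → run B
t=3: vr[A=1024/263 B=440832/88105] → run A
t=4: vr[A=1536/263 B=440832/88105 C=440832/88105] → run B
t=5: vr[A=1536/263 C=440832/88105] → run C
t=6: vr[A=1536/263 C=710144/88105] → run A
t=7: vr[A=2048/263 C=710144/88105 F=2048/263] → run A
t=8: vr[A=2560/263 C=710144/88105 F=2048/263] → run F
t=9: vr[A=2560/263 C=710144/88105 F=1610752/172265] → run C
t=10: vr[A=2560/263 C=979456/88105 F=1610752/172265] → run F
t=11: vr[A=2560/263 C=979456/88105 F=1880064/172265] → run A
t=12: vr[A=3072/263 C=979456/88105 F=1880064/172265] → run F
t=13: vr[A=3072/263 C=979456/88105] → run C
t=14: vr[A=3072/263 C=1248768/88105] → run A
t=15: vr[C=1248768/88105] → run C
t=16: vr[C=303616/17621] → run C
t=17: vr[C=1787392/88105] → run C
t=18: (idle)
t=19: (idle)
t=20: (idle)
t=21: (idle)
t=22: (idle)
t=23: (idle)
t=24: (idle)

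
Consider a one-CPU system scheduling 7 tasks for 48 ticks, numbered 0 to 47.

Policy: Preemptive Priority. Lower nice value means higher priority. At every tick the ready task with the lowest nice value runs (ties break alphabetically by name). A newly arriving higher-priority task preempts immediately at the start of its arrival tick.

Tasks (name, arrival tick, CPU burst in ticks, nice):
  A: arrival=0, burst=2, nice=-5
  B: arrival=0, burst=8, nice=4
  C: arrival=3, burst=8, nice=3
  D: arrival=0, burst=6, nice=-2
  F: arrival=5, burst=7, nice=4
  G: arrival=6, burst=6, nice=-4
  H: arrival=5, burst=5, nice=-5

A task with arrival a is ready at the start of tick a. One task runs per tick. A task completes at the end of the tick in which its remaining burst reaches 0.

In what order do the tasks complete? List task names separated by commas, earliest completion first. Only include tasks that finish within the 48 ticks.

completion order = A, H, G, D, C, B, F

t=0: ready={A,B,D} → run A
t=1: ready={A,B,D} → run A
t=2: ready={B,D} → run D
t=3: ready={B,C,D} → run D
t=4: ready={B,C,D} → run D
t=5: ready={B,C,D,F,H} → run H
t=6: ready={B,C,D,F,G,H} → run H
t=7: ready={B,C,D,F,G,H} → run H
t=8: ready={B,C,D,F,G,H} → run H
t=9: ready={B,C,D,F,G,H} → run H
t=10: ready={B,C,D,F,G} → run G
t=11: ready={B,C,D,F,G} → run G
t=12: ready={B,C,D,F,G} → run G
t=13: ready={B,C,D,F,G} → run G
t=14: ready={B,C,D,F,G} → run G
t=15: ready={B,C,D,F,G} → run G
t=16: ready={B,C,D,F} → run D
t=17: ready={B,C,D,F} → run D
t=18: ready={B,C,D,F} → run D
t=19: ready={B,C,F} → run C
t=20: ready={B,C,F} → run C
t=21: ready={B,C,F} → run C
t=22: ready={B,C,F} → run C
t=23: ready={B,C,F} → run C
t=24: ready={B,C,F} → run C
t=25: ready={B,C,F} → run C
t=26: ready={B,C,F} → run C
t=27: ready={B,F} → run B
t=28: ready={B,F} → run B
t=29: ready={B,F} → run B
t=30: ready={B,F} → run B
t=31: ready={B,F} → run B
t=32: ready={B,F} → run B
t=33: ready={B,F} → run B
t=34: ready={B,F} → run B
t=35: ready={F} → run F
t=36: ready={F} → run F
t=37: ready={F} → run F
t=38: ready={F} → run F
t=39: ready={F} → run F
t=40: ready={F} → run F
t=41: ready={F} → run F
t=42: (idle)
t=43: (idle)
t=44: (idle)
t=45: (idle)
t=46: (idle)
t=47: (idle)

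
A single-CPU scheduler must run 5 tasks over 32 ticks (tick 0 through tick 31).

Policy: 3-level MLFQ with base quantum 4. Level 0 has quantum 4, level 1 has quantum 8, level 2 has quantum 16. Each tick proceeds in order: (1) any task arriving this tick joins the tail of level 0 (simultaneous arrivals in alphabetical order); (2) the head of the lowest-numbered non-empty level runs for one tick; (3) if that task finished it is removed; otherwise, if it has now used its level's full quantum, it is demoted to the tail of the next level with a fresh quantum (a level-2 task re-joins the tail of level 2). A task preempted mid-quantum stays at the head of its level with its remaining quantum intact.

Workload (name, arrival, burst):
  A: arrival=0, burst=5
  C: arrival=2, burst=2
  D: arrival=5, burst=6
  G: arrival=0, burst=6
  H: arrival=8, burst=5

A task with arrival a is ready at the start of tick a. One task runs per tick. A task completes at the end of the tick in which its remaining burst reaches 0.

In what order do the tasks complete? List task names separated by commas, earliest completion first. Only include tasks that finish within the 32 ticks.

t=0: L0/L1/L2 = AG/-/- → run A
t=1: L0/L1/L2 = AG/-/- → run A
t=2: L0/L1/L2 = AGC/-/- → run A
t=3: L0/L1/L2 = AGC/-/- → run A
t=4: L0/L1/L2 = GC/A/- → run G
t=5: L0/L1/L2 = GCD/A/- → run G
t=6: L0/L1/L2 = GCD/A/- → run G
t=7: L0/L1/L2 = GCD/A/- → run G
t=8: L0/L1/L2 = CDH/AG/- → run C
t=9: L0/L1/L2 = CDH/AG/- → run C
t=10: L0/L1/L2 = DH/AG/- → run D
t=11: L0/L1/L2 = DH/AG/- → run D
t=12: L0/L1/L2 = DH/AG/- → run D
t=13: L0/L1/L2 = DH/AG/- → run D
t=14: L0/L1/L2 = H/AGD/- → run H
t=15: L0/L1/L2 = H/AGD/- → run H
t=16: L0/L1/L2 = H/AGD/- → run H
t=17: L0/L1/L2 = H/AGD/- → run H
t=18: L0/L1/L2 = -/AGDH/- → run A
t=19: L0/L1/L2 = -/GDH/- → run G
t=20: L0/L1/L2 = -/GDH/- → run G
t=21: L0/L1/L2 = -/DH/- → run D
t=22: L0/L1/L2 = -/DH/- → run D
t=23: L0/L1/L2 = -/H/- → run H
t=24: (idle)
t=25: (idle)
t=26: (idle)
t=27: (idle)
t=28: (idle)
t=29: (idle)
t=30: (idle)
t=31: (idle)

completion order = C, A, G, D, H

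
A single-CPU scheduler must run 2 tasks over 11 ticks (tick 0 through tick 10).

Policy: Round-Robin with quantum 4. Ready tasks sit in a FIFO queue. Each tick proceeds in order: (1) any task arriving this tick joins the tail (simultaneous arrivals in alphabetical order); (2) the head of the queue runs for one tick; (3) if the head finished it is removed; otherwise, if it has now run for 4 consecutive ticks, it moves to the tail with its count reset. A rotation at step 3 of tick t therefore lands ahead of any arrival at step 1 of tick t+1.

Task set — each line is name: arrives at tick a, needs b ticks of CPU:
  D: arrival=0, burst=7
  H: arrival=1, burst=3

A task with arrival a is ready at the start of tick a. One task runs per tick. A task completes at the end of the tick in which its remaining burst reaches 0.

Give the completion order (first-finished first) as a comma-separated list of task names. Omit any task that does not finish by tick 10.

completion order = H, D

t=0: queue=[D] q_used=0 → run D
t=1: queue=[D,H] q_used=1 → run D
t=2: queue=[D,H] q_used=2 → run D
t=3: queue=[D,H] q_used=3 → run D
t=4: queue=[H,D] q_used=0 → run H
t=5: queue=[H,D] q_used=1 → run H
t=6: queue=[H,D] q_used=2 → run H
t=7: queue=[D] q_used=0 → run D
t=8: queue=[D] q_used=1 → run D
t=9: queue=[D] q_used=2 → run D
t=10: (idle)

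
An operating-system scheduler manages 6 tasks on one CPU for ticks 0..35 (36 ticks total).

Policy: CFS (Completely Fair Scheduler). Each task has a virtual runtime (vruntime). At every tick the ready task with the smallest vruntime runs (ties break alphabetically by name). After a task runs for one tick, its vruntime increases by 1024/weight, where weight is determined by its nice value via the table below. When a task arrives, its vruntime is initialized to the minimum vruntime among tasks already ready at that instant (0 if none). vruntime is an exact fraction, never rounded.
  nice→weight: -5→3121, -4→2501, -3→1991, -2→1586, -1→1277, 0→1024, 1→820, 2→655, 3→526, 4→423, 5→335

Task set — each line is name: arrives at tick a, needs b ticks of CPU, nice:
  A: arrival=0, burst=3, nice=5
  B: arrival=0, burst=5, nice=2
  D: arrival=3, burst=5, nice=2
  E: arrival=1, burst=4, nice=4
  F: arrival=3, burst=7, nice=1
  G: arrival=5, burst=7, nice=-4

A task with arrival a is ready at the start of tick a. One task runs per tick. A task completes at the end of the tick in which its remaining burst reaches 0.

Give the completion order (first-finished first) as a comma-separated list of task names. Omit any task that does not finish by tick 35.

t=0: vr[A=0 B=0] → run A
t=1: vr[A=1024/335 B=0 E=0] → run B
t=2: vr[A=1024/335 B=1024/655 E=0] → run E
t=3: vr[A=1024/335 B=1024/655 D=1024/655 E=1024/423 F=1024/655] → run B
t=4: vr[A=1024/335 B=2048/655 D=1024/655 E=1024/423 F=1024/655] → run D
t=5: vr[A=1024/335 B=2048/655 D=2048/655 E=1024/423 F=1024/655 G=1024/655] → run F
t=6: vr[A=1024/335 B=2048/655 D=2048/655 E=1024/423 F=15104/5371 G=1024/655] → run G
t=7: vr[A=1024/335 B=2048/655 D=2048/655 E=1024/423 F=15104/5371 G=3231744/1638155] → run G
t=8: vr[A=1024/335 B=2048/655 D=2048/655 E=1024/423 F=15104/5371 G=3902464/1638155] → run G
t=9: vr[A=1024/335 B=2048/655 D=2048/655 E=1024/423 F=15104/5371 G=4573184/1638155] → run E
t=10: vr[A=1024/335 B=2048/655 D=2048/655 E=2048/423 F=15104/5371 G=4573184/1638155] → run G
t=11: vr[A=1024/335 B=2048/655 D=2048/655 E=2048/423 F=15104/5371 G=5243904/1638155] → run F
t=12: vr[A=1024/335 B=2048/655 D=2048/655 E=2048/423 F=109056/26855 G=5243904/1638155] → run A
t=13: vr[A=2048/335 B=2048/655 D=2048/655 E=2048/423 F=109056/26855 G=5243904/1638155] → run B
t=14: vr[A=2048/335 B=3072/655 D=2048/655 E=2048/423 F=109056/26855 G=5243904/1638155] → run D
t=15: vr[A=2048/335 B=3072/655 D=3072/655 E=2048/423 F=109056/26855 G=5243904/1638155] → run G
t=16: vr[A=2048/335 B=3072/655 D=3072/655 E=2048/423 F=109056/26855 G=5914624/1638155] → run G
t=17: vr[A=2048/335 B=3072/655 D=3072/655 E=2048/423 F=109056/26855 G=6585344/1638155] → run G
t=18: vr[A=2048/335 B=3072/655 D=3072/655 E=2048/423 F=109056/26855] → run F
t=19: vr[A=2048/335 B=3072/655 D=3072/655 E=2048/423 F=142592/26855] → run B
t=20: vr[A=2048/335 B=4096/655 D=3072/655 E=2048/423 F=142592/26855] → run D
t=21: vr[A=2048/335 B=4096/655 D=4096/655 E=2048/423 F=142592/26855] → run E
t=22: vr[A=2048/335 B=4096/655 D=4096/655 E=1024/141 F=142592/26855] → run F
t=23: vr[A=2048/335 B=4096/655 D=4096/655 E=1024/141 F=176128/26855] → run A
t=24: vr[B=4096/655 D=4096/655 E=1024/141 F=176128/26855] → run B
t=25: vr[D=4096/655 E=1024/141 F=176128/26855] → run D
t=26: vr[D=1024/131 E=1024/141 F=176128/26855] → run F
t=27: vr[D=1024/131 E=1024/141 F=209664/26855] → run E
t=28: vr[D=1024/131 F=209664/26855] → run F
t=29: vr[D=1024/131 F=48640/5371] → run D
t=30: vr[F=48640/5371] → run F
t=31: (idle)
t=32: (idle)
t=33: (idle)
t=34: (idle)
t=35: (idle)

completion order = G, A, B, E, D, F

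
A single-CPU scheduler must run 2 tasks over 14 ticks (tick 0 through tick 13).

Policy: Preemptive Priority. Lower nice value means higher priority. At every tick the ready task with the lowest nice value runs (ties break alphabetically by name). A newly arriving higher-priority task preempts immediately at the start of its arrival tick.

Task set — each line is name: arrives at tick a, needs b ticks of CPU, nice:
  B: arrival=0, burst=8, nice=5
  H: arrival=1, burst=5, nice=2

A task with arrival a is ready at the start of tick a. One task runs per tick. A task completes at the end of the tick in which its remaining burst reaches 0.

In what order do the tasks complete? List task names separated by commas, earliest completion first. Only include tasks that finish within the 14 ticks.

completion order = H, B

t=0: ready={B} → run B
t=1: ready={B,H} → run H
t=2: ready={B,H} → run H
t=3: ready={B,H} → run H
t=4: ready={B,H} → run H
t=5: ready={B,H} → run H
t=6: ready={B} → run B
t=7: ready={B} → run B
t=8: ready={B} → run B
t=9: ready={B} → run B
t=10: ready={B} → run B
t=11: ready={B} → run B
t=12: ready={B} → run B
t=13: (idle)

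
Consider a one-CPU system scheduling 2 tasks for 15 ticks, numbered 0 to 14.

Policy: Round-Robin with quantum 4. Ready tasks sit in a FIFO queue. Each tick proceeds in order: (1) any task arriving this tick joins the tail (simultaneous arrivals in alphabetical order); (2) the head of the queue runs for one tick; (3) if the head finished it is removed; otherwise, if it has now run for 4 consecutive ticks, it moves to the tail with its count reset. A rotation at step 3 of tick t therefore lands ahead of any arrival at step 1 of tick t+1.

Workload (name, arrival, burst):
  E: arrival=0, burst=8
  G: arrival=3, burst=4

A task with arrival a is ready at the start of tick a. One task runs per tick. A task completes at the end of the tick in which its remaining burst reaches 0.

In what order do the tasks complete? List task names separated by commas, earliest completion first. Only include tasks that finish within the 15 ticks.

completion order = G, E

t=0: queue=[E] q_used=0 → run E
t=1: queue=[E] q_used=1 → run E
t=2: queue=[E] q_used=2 → run E
t=3: queue=[E,G] q_used=3 → run E
t=4: queue=[G,E] q_used=0 → run G
t=5: queue=[G,E] q_used=1 → run G
t=6: queue=[G,E] q_used=2 → run G
t=7: queue=[G,E] q_used=3 → run G
t=8: queue=[E] q_used=0 → run E
t=9: queue=[E] q_used=1 → run E
t=10: queue=[E] q_used=2 → run E
t=11: queue=[E] q_used=3 → run E
t=12: (idle)
t=13: (idle)
t=14: (idle)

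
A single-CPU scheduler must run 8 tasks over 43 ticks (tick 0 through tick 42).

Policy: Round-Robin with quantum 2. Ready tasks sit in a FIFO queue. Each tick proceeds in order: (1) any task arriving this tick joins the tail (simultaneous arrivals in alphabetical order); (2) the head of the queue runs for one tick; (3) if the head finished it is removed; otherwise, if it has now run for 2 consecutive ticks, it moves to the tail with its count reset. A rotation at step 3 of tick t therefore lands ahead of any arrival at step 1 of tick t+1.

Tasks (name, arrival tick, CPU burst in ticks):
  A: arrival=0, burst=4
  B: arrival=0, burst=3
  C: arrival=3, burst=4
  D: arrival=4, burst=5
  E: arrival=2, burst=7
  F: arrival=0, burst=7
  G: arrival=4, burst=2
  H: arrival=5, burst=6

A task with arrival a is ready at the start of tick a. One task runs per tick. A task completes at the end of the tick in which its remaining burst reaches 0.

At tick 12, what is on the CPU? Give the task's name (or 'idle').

running at tick 12 = B

t=0: queue=[A,B,F] q_used=0 → run A
t=1: queue=[A,B,F] q_used=1 → run A
t=2: queue=[B,F,A,E] q_used=0 → run B
t=3: queue=[B,F,A,E,C] q_used=1 → run B
t=4: queue=[F,A,E,C,B,D,G] q_used=0 → run F
t=5: queue=[F,A,E,C,B,D,G,H] q_used=1 → run F
t=6: queue=[A,E,C,B,D,G,H,F] q_used=0 → run A
t=7: queue=[A,E,C,B,D,G,H,F] q_used=1 → run A
t=8: queue=[E,C,B,D,G,H,F] q_used=0 → run E
t=9: queue=[E,C,B,D,G,H,F] q_used=1 → run E
t=10: queue=[C,B,D,G,H,F,E] q_used=0 → run C
t=11: queue=[C,B,D,G,H,F,E] q_used=1 → run C
t=12: queue=[B,D,G,H,F,E,C] q_used=0 → run B
t=13: queue=[D,G,H,F,E,C] q_used=0 → run D
t=14: queue=[D,G,H,F,E,C] q_used=1 → run D
t=15: queue=[G,H,F,E,C,D] q_used=0 → run G
t=16: queue=[G,H,F,E,C,D] q_used=1 → run G
t=17: queue=[H,F,E,C,D] q_used=0 → run H
t=18: queue=[H,F,E,C,D] q_used=1 → run H
t=19: queue=[F,E,C,D,H] q_used=0 → run F
t=20: queue=[F,E,C,D,H] q_used=1 → run F
t=21: queue=[E,C,D,H,F] q_used=0 → run E
t=22: queue=[E,C,D,H,F] q_used=1 → run E
t=23: queue=[C,D,H,F,E] q_used=0 → run C
t=24: queue=[C,D,H,F,E] q_used=1 → run C
t=25: queue=[D,H,F,E] q_used=0 → run D
t=26: queue=[D,H,F,E] q_used=1 → run D
t=27: queue=[H,F,E,D] q_used=0 → run H
t=28: queue=[H,F,E,D] q_used=1 → run H
t=29: queue=[F,E,D,H] q_used=0 → run F
t=30: queue=[F,E,D,H] q_used=1 → run F
t=31: queue=[E,D,H,F] q_used=0 → run E
t=32: queue=[E,D,H,F] q_used=1 → run E
t=33: queue=[D,H,F,E] q_used=0 → run D
t=34: queue=[H,F,E] q_used=0 → run H
t=35: queue=[H,F,E] q_used=1 → run H
t=36: queue=[F,E] q_used=0 → run F
t=37: queue=[E] q_used=0 → run E
t=38: (idle)
t=39: (idle)
t=40: (idle)
t=41: (idle)
t=42: (idle)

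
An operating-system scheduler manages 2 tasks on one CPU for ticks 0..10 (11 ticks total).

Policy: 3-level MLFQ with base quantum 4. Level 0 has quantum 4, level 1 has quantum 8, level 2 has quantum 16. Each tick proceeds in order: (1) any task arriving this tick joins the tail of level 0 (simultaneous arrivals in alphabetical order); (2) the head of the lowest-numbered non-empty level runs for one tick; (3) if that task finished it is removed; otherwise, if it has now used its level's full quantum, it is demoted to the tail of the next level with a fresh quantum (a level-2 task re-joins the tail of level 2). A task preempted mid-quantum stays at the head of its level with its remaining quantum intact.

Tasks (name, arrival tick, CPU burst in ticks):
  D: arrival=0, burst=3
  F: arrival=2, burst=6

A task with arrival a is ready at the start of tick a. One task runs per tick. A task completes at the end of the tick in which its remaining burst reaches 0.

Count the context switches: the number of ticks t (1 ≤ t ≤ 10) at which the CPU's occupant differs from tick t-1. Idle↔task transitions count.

t=0: L0/L1/L2 = D/-/- → run D
t=1: L0/L1/L2 = D/-/- → run D
t=2: L0/L1/L2 = DF/-/- → run D
t=3: L0/L1/L2 = F/-/- → run F
t=4: L0/L1/L2 = F/-/- → run F
t=5: L0/L1/L2 = F/-/- → run F
t=6: L0/L1/L2 = F/-/- → run F
t=7: L0/L1/L2 = -/F/- → run F
t=8: L0/L1/L2 = -/F/- → run F
t=9: (idle)
t=10: (idle)

context switches = 2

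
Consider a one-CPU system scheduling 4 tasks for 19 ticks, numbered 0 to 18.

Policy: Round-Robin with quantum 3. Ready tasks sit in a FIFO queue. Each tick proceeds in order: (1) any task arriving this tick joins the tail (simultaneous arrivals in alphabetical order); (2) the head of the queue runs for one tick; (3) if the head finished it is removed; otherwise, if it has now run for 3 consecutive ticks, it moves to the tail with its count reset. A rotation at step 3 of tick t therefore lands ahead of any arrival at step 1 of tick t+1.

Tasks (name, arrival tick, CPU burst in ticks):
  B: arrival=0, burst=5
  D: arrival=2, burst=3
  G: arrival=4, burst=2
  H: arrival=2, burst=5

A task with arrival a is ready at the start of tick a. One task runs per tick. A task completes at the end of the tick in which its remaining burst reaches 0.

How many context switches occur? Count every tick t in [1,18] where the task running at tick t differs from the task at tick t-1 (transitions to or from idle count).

t=0: queue=[B] q_used=0 → run B
t=1: queue=[B] q_used=1 → run B
t=2: queue=[B,D,H] q_used=2 → run B
t=3: queue=[D,H,B] q_used=0 → run D
t=4: queue=[D,H,B,G] q_used=1 → run D
t=5: queue=[D,H,B,G] q_used=2 → run D
t=6: queue=[H,B,G] q_used=0 → run H
t=7: queue=[H,B,G] q_used=1 → run H
t=8: queue=[H,B,G] q_used=2 → run H
t=9: queue=[B,G,H] q_used=0 → run B
t=10: queue=[B,G,H] q_used=1 → run B
t=11: queue=[G,H] q_used=0 → run G
t=12: queue=[G,H] q_used=1 → run G
t=13: queue=[H] q_used=0 → run H
t=14: queue=[H] q_used=1 → run H
t=15: (idle)
t=16: (idle)
t=17: (idle)
t=18: (idle)

context switches = 6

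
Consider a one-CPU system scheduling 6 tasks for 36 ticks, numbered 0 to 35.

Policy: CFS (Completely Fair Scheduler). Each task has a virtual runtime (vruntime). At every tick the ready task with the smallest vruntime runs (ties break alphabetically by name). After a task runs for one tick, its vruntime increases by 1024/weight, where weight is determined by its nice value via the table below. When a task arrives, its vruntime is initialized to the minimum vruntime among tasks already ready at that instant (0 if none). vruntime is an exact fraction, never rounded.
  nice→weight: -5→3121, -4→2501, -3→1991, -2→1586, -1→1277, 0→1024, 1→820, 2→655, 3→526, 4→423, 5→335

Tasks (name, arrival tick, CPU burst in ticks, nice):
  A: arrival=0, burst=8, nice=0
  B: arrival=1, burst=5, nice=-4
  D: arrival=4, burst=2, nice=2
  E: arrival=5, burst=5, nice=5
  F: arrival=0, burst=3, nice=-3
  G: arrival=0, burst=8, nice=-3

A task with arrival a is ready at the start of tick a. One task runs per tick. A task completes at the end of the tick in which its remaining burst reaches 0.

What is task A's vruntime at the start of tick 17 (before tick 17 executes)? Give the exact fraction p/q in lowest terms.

vruntime(A, start of tick 17) = 2/1

t=0: vr[A=0 F=0 G=0] → run A
t=1: vr[A=1 B=0 F=0 G=0] → run B
t=2: vr[A=1 B=1024/2501 F=0 G=0] → run F
t=3: vr[A=1 B=1024/2501 F=1024/1991 G=0] → run G
t=4: vr[A=1 B=1024/2501 D=1024/2501 F=1024/1991 G=1024/1991] → run B
t=5: vr[A=1 B=2048/2501 D=1024/2501 E=1024/2501 F=1024/1991 G=1024/1991] → run D
t=6: vr[A=1 B=2048/2501 D=3231744/1638155 E=1024/2501 F=1024/1991 G=1024/1991] → run E
t=7: vr[A=1 B=2048/2501 D=3231744/1638155 E=2904064/837835 F=1024/1991 G=1024/1991] → run F
t=8: vr[A=1 B=2048/2501 D=3231744/1638155 E=2904064/837835 F=2048/1991 G=1024/1991] → run G
t=9: vr[A=1 B=2048/2501 D=3231744/1638155 E=2904064/837835 F=2048/1991 G=2048/1991] → run B
t=10: vr[A=1 B=3072/2501 D=3231744/1638155 E=2904064/837835 F=2048/1991 G=2048/1991] → run A
t=11: vr[A=2 B=3072/2501 D=3231744/1638155 E=2904064/837835 F=2048/1991 G=2048/1991] → run F
t=12: vr[A=2 B=3072/2501 D=3231744/1638155 E=2904064/837835 G=2048/1991] → run G
t=13: vr[A=2 B=3072/2501 D=3231744/1638155 E=2904064/837835 G=3072/1991] → run B
t=14: vr[A=2 B=4096/2501 D=3231744/1638155 E=2904064/837835 G=3072/1991] → run G
t=15: vr[A=2 B=4096/2501 D=3231744/1638155 E=2904064/837835 G=4096/1991] → run B
t=16: vr[A=2 D=3231744/1638155 E=2904064/837835 G=4096/1991] → run D
t=17: vr[A=2 E=2904064/837835 G=4096/1991] → run A
t=18: vr[A=3 E=2904064/837835 G=4096/1991] → run G
t=19: vr[A=3 E=2904064/837835 G=5120/1991] → run G
t=20: vr[A=3 E=2904064/837835 G=6144/1991] → run A
t=21: vr[A=4 E=2904064/837835 G=6144/1991] → run G
t=22: vr[A=4 E=2904064/837835 G=7168/1991] → run E
t=23: vr[A=4 E=5465088/837835 G=7168/1991] → run G
t=24: vr[A=4 E=5465088/837835] → run A
t=25: vr[A=5 E=5465088/837835] → run A
t=26: vr[A=6 E=5465088/837835] → run A
t=27: vr[A=7 E=5465088/837835] → run E
t=28: vr[A=7 E=8026112/837835] → run A
t=29: vr[E=8026112/837835] → run E
t=30: vr[E=10587136/837835] → run E
t=31: (idle)
t=32: (idle)
t=33: (idle)
t=34: (idle)
t=35: (idle)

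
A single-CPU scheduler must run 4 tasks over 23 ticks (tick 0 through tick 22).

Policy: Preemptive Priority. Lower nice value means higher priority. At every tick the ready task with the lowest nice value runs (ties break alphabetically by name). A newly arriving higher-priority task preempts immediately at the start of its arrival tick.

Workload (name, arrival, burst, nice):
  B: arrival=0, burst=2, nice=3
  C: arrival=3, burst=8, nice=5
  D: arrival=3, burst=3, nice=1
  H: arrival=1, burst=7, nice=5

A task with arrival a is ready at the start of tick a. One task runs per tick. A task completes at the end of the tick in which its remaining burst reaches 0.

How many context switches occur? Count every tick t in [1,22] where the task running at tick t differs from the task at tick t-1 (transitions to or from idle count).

t=0: ready={B} → run B
t=1: ready={B,H} → run B
t=2: ready={H} → run H
t=3: ready={C,D,H} → run D
t=4: ready={C,D,H} → run D
t=5: ready={C,D,H} → run D
t=6: ready={C,H} → run C
t=7: ready={C,H} → run C
t=8: ready={C,H} → run C
t=9: ready={C,H} → run C
t=10: ready={C,H} → run C
t=11: ready={C,H} → run C
t=12: ready={C,H} → run C
t=13: ready={C,H} → run C
t=14: ready={H} → run H
t=15: ready={H} → run H
t=16: ready={H} → run H
t=17: ready={H} → run H
t=18: ready={H} → run H
t=19: ready={H} → run H
t=20: (idle)
t=21: (idle)
t=22: (idle)

context switches = 5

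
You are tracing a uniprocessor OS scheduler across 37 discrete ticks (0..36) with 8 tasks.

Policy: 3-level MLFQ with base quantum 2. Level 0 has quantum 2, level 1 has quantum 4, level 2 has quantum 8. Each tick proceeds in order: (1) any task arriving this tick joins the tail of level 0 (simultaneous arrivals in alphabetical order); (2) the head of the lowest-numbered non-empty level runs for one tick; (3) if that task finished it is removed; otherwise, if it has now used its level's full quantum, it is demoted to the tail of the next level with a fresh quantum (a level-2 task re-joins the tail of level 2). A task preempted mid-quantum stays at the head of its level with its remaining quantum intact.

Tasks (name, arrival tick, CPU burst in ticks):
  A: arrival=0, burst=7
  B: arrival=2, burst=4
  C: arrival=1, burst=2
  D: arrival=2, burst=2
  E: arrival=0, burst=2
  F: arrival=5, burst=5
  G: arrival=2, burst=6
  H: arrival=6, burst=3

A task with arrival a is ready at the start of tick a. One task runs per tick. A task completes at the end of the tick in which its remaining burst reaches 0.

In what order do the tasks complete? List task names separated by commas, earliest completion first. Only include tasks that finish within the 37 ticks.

completion order = E, C, D, B, G, F, H, A

t=0: L0/L1/L2 = AE/-/- → run A
t=1: L0/L1/L2 = AEC/-/- → run A
t=2: L0/L1/L2 = ECBDG/A/- → run E
t=3: L0/L1/L2 = ECBDG/A/- → run E
t=4: L0/L1/L2 = CBDG/A/- → run C
t=5: L0/L1/L2 = CBDGF/A/- → run C
t=6: L0/L1/L2 = BDGFH/A/- → run B
t=7: L0/L1/L2 = BDGFH/A/- → run B
t=8: L0/L1/L2 = DGFH/AB/- → run D
t=9: L0/L1/L2 = DGFH/AB/- → run D
t=10: L0/L1/L2 = GFH/AB/- → run G
t=11: L0/L1/L2 = GFH/AB/- → run G
t=12: L0/L1/L2 = FH/ABG/- → run F
t=13: L0/L1/L2 = FH/ABG/- → run F
t=14: L0/L1/L2 = H/ABGF/- → run H
t=15: L0/L1/L2 = H/ABGF/- → run H
t=16: L0/L1/L2 = -/ABGFH/- → run A
t=17: L0/L1/L2 = -/ABGFH/- → run A
t=18: L0/L1/L2 = -/ABGFH/- → run A
t=19: L0/L1/L2 = -/ABGFH/- → run A
t=20: L0/L1/L2 = -/BGFH/A → run B
t=21: L0/L1/L2 = -/BGFH/A → run B
t=22: L0/L1/L2 = -/GFH/A → run G
t=23: L0/L1/L2 = -/GFH/A → run G
t=24: L0/L1/L2 = -/GFH/A → run G
t=25: L0/L1/L2 = -/GFH/A → run G
t=26: L0/L1/L2 = -/FH/A → run F
t=27: L0/L1/L2 = -/FH/A → run F
t=28: L0/L1/L2 = -/FH/A → run F
t=29: L0/L1/L2 = -/H/A → run H
t=30: L0/L1/L2 = -/-/A → run A
t=31: (idle)
t=32: (idle)
t=33: (idle)
t=34: (idle)
t=35: (idle)
t=36: (idle)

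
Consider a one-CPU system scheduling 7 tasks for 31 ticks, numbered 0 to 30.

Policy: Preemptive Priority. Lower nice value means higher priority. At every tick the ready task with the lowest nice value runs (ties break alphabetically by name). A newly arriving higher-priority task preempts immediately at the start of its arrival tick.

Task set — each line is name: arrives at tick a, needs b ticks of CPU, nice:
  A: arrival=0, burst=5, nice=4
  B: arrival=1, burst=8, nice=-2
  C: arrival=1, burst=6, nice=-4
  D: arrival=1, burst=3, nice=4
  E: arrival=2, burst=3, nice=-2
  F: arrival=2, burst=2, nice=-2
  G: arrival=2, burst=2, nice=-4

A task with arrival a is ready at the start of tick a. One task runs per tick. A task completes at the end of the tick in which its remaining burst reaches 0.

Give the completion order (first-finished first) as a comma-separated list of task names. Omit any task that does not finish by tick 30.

t=0: ready={A} → run A
t=1: ready={A,B,C,D} → run C
t=2: ready={A,B,C,D,E,F,G} → run C
t=3: ready={A,B,C,D,E,F,G} → run C
t=4: ready={A,B,C,D,E,F,G} → run C
t=5: ready={A,B,C,D,E,F,G} → run C
t=6: ready={A,B,C,D,E,F,G} → run C
t=7: ready={A,B,D,E,F,G} → run G
t=8: ready={A,B,D,E,F,G} → run G
t=9: ready={A,B,D,E,F} → run B
t=10: ready={A,B,D,E,F} → run B
t=11: ready={A,B,D,E,F} → run B
t=12: ready={A,B,D,E,F} → run B
t=13: ready={A,B,D,E,F} → run B
t=14: ready={A,B,D,E,F} → run B
t=15: ready={A,B,D,E,F} → run B
t=16: ready={A,B,D,E,F} → run B
t=17: ready={A,D,E,F} → run E
t=18: ready={A,D,E,F} → run E
t=19: ready={A,D,E,F} → run E
t=20: ready={A,D,F} → run F
t=21: ready={A,D,F} → run F
t=22: ready={A,D} → run A
t=23: ready={A,D} → run A
t=24: ready={A,D} → run A
t=25: ready={A,D} → run A
t=26: ready={D} → run D
t=27: ready={D} → run D
t=28: ready={D} → run D
t=29: (idle)
t=30: (idle)

completion order = C, G, B, E, F, A, D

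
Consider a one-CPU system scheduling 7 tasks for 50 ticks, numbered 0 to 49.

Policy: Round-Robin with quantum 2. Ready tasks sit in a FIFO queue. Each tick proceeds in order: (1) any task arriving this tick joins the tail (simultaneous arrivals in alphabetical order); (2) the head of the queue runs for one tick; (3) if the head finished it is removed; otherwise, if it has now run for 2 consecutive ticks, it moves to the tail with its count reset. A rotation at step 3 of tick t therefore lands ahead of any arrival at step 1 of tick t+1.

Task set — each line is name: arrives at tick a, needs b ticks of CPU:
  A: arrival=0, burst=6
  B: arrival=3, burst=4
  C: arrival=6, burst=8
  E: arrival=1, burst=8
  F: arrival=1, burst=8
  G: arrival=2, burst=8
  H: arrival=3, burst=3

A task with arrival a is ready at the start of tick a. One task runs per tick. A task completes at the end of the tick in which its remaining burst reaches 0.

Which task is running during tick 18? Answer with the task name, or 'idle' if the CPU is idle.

t=0: queue=[A] q_used=0 → run A
t=1: queue=[A,E,F] q_used=1 → run A
t=2: queue=[E,F,A,G] q_used=0 → run E
t=3: queue=[E,F,A,G,B,H] q_used=1 → run E
t=4: queue=[F,A,G,B,H,E] q_used=0 → run F
t=5: queue=[F,A,G,B,H,E] q_used=1 → run F
t=6: queue=[A,G,B,H,E,F,C] q_used=0 → run A
t=7: queue=[A,G,B,H,E,F,C] q_used=1 → run A
t=8: queue=[G,B,H,E,F,C,A] q_used=0 → run G
t=9: queue=[G,B,H,E,F,C,A] q_used=1 → run G
t=10: queue=[B,H,E,F,C,A,G] q_used=0 → run B
t=11: queue=[B,H,E,F,C,A,G] q_used=1 → run B
t=12: queue=[H,E,F,C,A,G,B] q_used=0 → run H
t=13: queue=[H,E,F,C,A,G,B] q_used=1 → run H
t=14: queue=[E,F,C,A,G,B,H] q_used=0 → run E
t=15: queue=[E,F,C,A,G,B,H] q_used=1 → run E
t=16: queue=[F,C,A,G,B,H,E] q_used=0 → run F
t=17: queue=[F,C,A,G,B,H,E] q_used=1 → run F
t=18: queue=[C,A,G,B,H,E,F] q_used=0 → run C
t=19: queue=[C,A,G,B,H,E,F] q_used=1 → run C
t=20: queue=[A,G,B,H,E,F,C] q_used=0 → run A
t=21: queue=[A,G,B,H,E,F,C] q_used=1 → run A
t=22: queue=[G,B,H,E,F,C] q_used=0 → run G
t=23: queue=[G,B,H,E,F,C] q_used=1 → run G
t=24: queue=[B,H,E,F,C,G] q_used=0 → run B
t=25: queue=[B,H,E,F,C,G] q_used=1 → run B
t=26: queue=[H,E,F,C,G] q_used=0 → run H
t=27: queue=[E,F,C,G] q_used=0 → run E
t=28: queue=[E,F,C,G] q_used=1 → run E
t=29: queue=[F,C,G,E] q_used=0 → run F
t=30: queue=[F,C,G,E] q_used=1 → run F
t=31: queue=[C,G,E,F] q_used=0 → run C
t=32: queue=[C,G,E,F] q_used=1 → run C
t=33: queue=[G,E,F,C] q_used=0 → run G
t=34: queue=[G,E,F,C] q_used=1 → run G
t=35: queue=[E,F,C,G] q_used=0 → run E
t=36: queue=[E,F,C,G] q_used=1 → run E
t=37: queue=[F,C,G] q_used=0 → run F
t=38: queue=[F,C,G] q_used=1 → run F
t=39: queue=[C,G] q_used=0 → run C
t=40: queue=[C,G] q_used=1 → run C
t=41: queue=[G,C] q_used=0 → run G
t=42: queue=[G,C] q_used=1 → run G
t=43: queue=[C] q_used=0 → run C
t=44: queue=[C] q_used=1 → run C
t=45: (idle)
t=46: (idle)
t=47: (idle)
t=48: (idle)
t=49: (idle)

running at tick 18 = C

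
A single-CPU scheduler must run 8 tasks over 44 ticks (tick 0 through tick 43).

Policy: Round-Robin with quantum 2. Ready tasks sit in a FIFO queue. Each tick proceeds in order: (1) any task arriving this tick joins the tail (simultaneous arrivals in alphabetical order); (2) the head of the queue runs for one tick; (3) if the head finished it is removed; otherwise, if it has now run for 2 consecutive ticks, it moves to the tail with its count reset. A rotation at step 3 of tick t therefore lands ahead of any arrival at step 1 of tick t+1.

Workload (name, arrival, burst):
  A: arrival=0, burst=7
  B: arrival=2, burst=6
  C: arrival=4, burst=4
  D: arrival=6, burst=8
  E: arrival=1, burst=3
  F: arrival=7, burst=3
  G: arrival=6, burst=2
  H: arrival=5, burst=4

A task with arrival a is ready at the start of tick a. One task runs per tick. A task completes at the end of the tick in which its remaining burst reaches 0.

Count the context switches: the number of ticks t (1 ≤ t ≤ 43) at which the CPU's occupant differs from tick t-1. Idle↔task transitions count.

context switches = 19

t=0: queue=[A] q_used=0 → run A
t=1: queue=[A,E] q_used=1 → run A
t=2: queue=[E,A,B] q_used=0 → run E
t=3: queue=[E,A,B] q_used=1 → run E
t=4: queue=[A,B,E,C] q_used=0 → run A
t=5: queue=[A,B,E,C,H] q_used=1 → run A
t=6: queue=[B,E,C,H,A,D,G] q_used=0 → run B
t=7: queue=[B,E,C,H,A,D,G,F] q_used=1 → run B
t=8: queue=[E,C,H,A,D,G,F,B] q_used=0 → run E
t=9: queue=[C,H,A,D,G,F,B] q_used=0 → run C
t=10: queue=[C,H,A,D,G,F,B] q_used=1 → run C
t=11: queue=[H,A,D,G,F,B,C] q_used=0 → run H
t=12: queue=[H,A,D,G,F,B,C] q_used=1 → run H
t=13: queue=[A,D,G,F,B,C,H] q_used=0 → run A
t=14: queue=[A,D,G,F,B,C,H] q_used=1 → run A
t=15: queue=[D,G,F,B,C,H,A] q_used=0 → run D
t=16: queue=[D,G,F,B,C,H,A] q_used=1 → run D
t=17: queue=[G,F,B,C,H,A,D] q_used=0 → run G
t=18: queue=[G,F,B,C,H,A,D] q_used=1 → run G
t=19: queue=[F,B,C,H,A,D] q_used=0 → run F
t=20: queue=[F,B,C,H,A,D] q_used=1 → run F
t=21: queue=[B,C,H,A,D,F] q_used=0 → run B
t=22: queue=[B,C,H,A,D,F] q_used=1 → run B
t=23: queue=[C,H,A,D,F,B] q_used=0 → run C
t=24: queue=[C,H,A,D,F,B] q_used=1 → run C
t=25: queue=[H,A,D,F,B] q_used=0 → run H
t=26: queue=[H,A,D,F,B] q_used=1 → run H
t=27: queue=[A,D,F,B] q_used=0 → run A
t=28: queue=[D,F,B] q_used=0 → run D
t=29: queue=[D,F,B] q_used=1 → run D
t=30: queue=[F,B,D] q_used=0 → run F
t=31: queue=[B,D] q_used=0 → run B
t=32: queue=[B,D] q_used=1 → run B
t=33: queue=[D] q_used=0 → run D
t=34: queue=[D] q_used=1 → run D
t=35: queue=[D] q_used=0 → run D
t=36: queue=[D] q_used=1 → run D
t=37: (idle)
t=38: (idle)
t=39: (idle)
t=40: (idle)
t=41: (idle)
t=42: (idle)
t=43: (idle)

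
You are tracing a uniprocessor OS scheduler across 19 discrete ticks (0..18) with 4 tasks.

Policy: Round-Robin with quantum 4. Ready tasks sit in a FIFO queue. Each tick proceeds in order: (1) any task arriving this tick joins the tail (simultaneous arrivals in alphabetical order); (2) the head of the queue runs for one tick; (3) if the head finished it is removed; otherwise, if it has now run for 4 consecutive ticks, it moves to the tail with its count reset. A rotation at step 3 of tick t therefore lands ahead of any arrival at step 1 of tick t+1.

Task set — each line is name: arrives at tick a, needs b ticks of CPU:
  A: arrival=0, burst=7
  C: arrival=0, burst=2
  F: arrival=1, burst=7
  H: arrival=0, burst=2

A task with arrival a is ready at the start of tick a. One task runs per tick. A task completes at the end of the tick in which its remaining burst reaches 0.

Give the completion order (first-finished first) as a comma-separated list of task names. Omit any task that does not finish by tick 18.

t=0: queue=[A,C,H] q_used=0 → run A
t=1: queue=[A,C,H,F] q_used=1 → run A
t=2: queue=[A,C,H,F] q_used=2 → run A
t=3: queue=[A,C,H,F] q_used=3 → run A
t=4: queue=[C,H,F,A] q_used=0 → run C
t=5: queue=[C,H,F,A] q_used=1 → run C
t=6: queue=[H,F,A] q_used=0 → run H
t=7: queue=[H,F,A] q_used=1 → run H
t=8: queue=[F,A] q_used=0 → run F
t=9: queue=[F,A] q_used=1 → run F
t=10: queue=[F,A] q_used=2 → run F
t=11: queue=[F,A] q_used=3 → run F
t=12: queue=[A,F] q_used=0 → run A
t=13: queue=[A,F] q_used=1 → run A
t=14: queue=[A,F] q_used=2 → run A
t=15: queue=[F] q_used=0 → run F
t=16: queue=[F] q_used=1 → run F
t=17: queue=[F] q_used=2 → run F
t=18: (idle)

completion order = C, H, A, F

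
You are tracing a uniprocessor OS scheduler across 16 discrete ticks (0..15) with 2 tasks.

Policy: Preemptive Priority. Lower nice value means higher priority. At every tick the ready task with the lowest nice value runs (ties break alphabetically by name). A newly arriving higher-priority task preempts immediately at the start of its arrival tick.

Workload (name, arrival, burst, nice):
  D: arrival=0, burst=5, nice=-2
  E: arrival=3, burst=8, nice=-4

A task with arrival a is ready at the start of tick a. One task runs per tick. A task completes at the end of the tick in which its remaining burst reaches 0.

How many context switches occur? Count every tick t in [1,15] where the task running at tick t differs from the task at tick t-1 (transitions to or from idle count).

t=0: ready={D} → run D
t=1: ready={D} → run D
t=2: ready={D} → run D
t=3: ready={D,E} → run E
t=4: ready={D,E} → run E
t=5: ready={D,E} → run E
t=6: ready={D,E} → run E
t=7: ready={D,E} → run E
t=8: ready={D,E} → run E
t=9: ready={D,E} → run E
t=10: ready={D,E} → run E
t=11: ready={D} → run D
t=12: ready={D} → run D
t=13: (idle)
t=14: (idle)
t=15: (idle)

context switches = 3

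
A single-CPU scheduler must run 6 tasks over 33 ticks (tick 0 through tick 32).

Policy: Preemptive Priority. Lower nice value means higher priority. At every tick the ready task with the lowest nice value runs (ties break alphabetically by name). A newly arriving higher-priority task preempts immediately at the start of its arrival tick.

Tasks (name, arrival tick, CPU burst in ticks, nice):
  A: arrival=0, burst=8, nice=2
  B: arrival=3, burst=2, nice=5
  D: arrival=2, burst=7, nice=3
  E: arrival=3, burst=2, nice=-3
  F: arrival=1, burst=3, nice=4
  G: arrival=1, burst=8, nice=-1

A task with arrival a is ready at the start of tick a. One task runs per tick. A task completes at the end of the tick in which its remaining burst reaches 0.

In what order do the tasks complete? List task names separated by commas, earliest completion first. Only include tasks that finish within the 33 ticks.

t=0: ready={A} → run A
t=1: ready={A,F,G} → run G
t=2: ready={A,D,F,G} → run G
t=3: ready={A,B,D,E,F,G} → run E
t=4: ready={A,B,D,E,F,G} → run E
t=5: ready={A,B,D,F,G} → run G
t=6: ready={A,B,D,F,G} → run G
t=7: ready={A,B,D,F,G} → run G
t=8: ready={A,B,D,F,G} → run G
t=9: ready={A,B,D,F,G} → run G
t=10: ready={A,B,D,F,G} → run G
t=11: ready={A,B,D,F} → run A
t=12: ready={A,B,D,F} → run A
t=13: ready={A,B,D,F} → run A
t=14: ready={A,B,D,F} → run A
t=15: ready={A,B,D,F} → run A
t=16: ready={A,B,D,F} → run A
t=17: ready={A,B,D,F} → run A
t=18: ready={B,D,F} → run D
t=19: ready={B,D,F} → run D
t=20: ready={B,D,F} → run D
t=21: ready={B,D,F} → run D
t=22: ready={B,D,F} → run D
t=23: ready={B,D,F} → run D
t=24: ready={B,D,F} → run D
t=25: ready={B,F} → run F
t=26: ready={B,F} → run F
t=27: ready={B,F} → run F
t=28: ready={B} → run B
t=29: ready={B} → run B
t=30: (idle)
t=31: (idle)
t=32: (idle)

completion order = E, G, A, D, F, B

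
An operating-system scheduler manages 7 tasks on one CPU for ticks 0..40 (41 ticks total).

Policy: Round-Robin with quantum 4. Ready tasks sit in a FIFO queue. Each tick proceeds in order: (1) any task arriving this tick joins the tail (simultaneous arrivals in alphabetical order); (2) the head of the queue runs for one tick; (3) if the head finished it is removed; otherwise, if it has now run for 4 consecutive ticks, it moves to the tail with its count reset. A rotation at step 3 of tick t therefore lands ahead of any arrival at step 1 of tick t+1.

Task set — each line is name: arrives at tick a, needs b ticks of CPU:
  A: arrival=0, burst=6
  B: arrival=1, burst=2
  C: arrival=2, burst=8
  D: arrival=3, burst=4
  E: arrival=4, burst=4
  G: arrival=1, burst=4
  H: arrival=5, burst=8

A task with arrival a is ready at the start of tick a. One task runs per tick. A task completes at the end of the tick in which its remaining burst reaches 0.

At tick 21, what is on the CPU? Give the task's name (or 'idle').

t=0: queue=[A] q_used=0 → run A
t=1: queue=[A,B,G] q_used=1 → run A
t=2: queue=[A,B,G,C] q_used=2 → run A
t=3: queue=[A,B,G,C,D] q_used=3 → run A
t=4: queue=[B,G,C,D,A,E] q_used=0 → run B
t=5: queue=[B,G,C,D,A,E,H] q_used=1 → run B
t=6: queue=[G,C,D,A,E,H] q_used=0 → run G
t=7: queue=[G,C,D,A,E,H] q_used=1 → run G
t=8: queue=[G,C,D,A,E,H] q_used=2 → run G
t=9: queue=[G,C,D,A,E,H] q_used=3 → run G
t=10: queue=[C,D,A,E,H] q_used=0 → run C
t=11: queue=[C,D,A,E,H] q_used=1 → run C
t=12: queue=[C,D,A,E,H] q_used=2 → run C
t=13: queue=[C,D,A,E,H] q_used=3 → run C
t=14: queue=[D,A,E,H,C] q_used=0 → run D
t=15: queue=[D,A,E,H,C] q_used=1 → run D
t=16: queue=[D,A,E,H,C] q_used=2 → run D
t=17: queue=[D,A,E,H,C] q_used=3 → run D
t=18: queue=[A,E,H,C] q_used=0 → run A
t=19: queue=[A,E,H,C] q_used=1 → run A
t=20: queue=[E,H,C] q_used=0 → run E
t=21: queue=[E,H,C] q_used=1 → run E
t=22: queue=[E,H,C] q_used=2 → run E
t=23: queue=[E,H,C] q_used=3 → run E
t=24: queue=[H,C] q_used=0 → run H
t=25: queue=[H,C] q_used=1 → run H
t=26: queue=[H,C] q_used=2 → run H
t=27: queue=[H,C] q_used=3 → run H
t=28: queue=[C,H] q_used=0 → run C
t=29: queue=[C,H] q_used=1 → run C
t=30: queue=[C,H] q_used=2 → run C
t=31: queue=[C,H] q_used=3 → run C
t=32: queue=[H] q_used=0 → run H
t=33: queue=[H] q_used=1 → run H
t=34: queue=[H] q_used=2 → run H
t=35: queue=[H] q_used=3 → run H
t=36: (idle)
t=37: (idle)
t=38: (idle)
t=39: (idle)
t=40: (idle)

running at tick 21 = E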